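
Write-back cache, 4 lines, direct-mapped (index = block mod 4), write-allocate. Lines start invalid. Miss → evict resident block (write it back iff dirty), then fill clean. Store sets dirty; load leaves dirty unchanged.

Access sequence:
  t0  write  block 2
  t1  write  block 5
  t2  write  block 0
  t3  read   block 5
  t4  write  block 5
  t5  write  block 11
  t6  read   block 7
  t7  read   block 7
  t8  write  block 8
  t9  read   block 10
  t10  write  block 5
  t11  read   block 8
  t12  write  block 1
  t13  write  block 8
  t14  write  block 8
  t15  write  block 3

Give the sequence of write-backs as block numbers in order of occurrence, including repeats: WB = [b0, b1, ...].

0: W B2 → L2 miss [D]
1: W B5 → L1 miss [D]
2: W B0 → L0 miss [D]
3: R B5 → L1 hit [D]
4: W B5 → L1 hit [D]
5: W B11 → L3 miss [D]
6: R B7 → L3 miss wb→B11 [-]
7: R B7 → L3 hit [-]
8: W B8 → L0 miss wb→B0 [D]
9: R B10 → L2 miss wb→B2 [-]
10: W B5 → L1 hit [D]
11: R B8 → L0 hit [D]
12: W B1 → L1 miss wb→B5 [D]
13: W B8 → L0 hit [D]
14: W B8 → L0 hit [D]
15: W B3 → L3 miss [D]

WB = [11, 0, 2, 5]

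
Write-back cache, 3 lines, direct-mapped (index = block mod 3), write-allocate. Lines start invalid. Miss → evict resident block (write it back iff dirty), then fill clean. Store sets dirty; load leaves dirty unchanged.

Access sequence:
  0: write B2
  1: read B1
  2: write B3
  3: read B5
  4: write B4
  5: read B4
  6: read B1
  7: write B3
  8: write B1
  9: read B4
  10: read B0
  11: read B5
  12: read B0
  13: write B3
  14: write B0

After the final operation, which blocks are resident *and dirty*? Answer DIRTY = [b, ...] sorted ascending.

DIRTY = [0]

0: W B2 → L2 miss [D]
1: R B1 → L1 miss [-]
2: W B3 → L0 miss [D]
3: R B5 → L2 miss wb→B2 [-]
4: W B4 → L1 miss [D]
5: R B4 → L1 hit [D]
6: R B1 → L1 miss wb→B4 [-]
7: W B3 → L0 hit [D]
8: W B1 → L1 hit [D]
9: R B4 → L1 miss wb→B1 [-]
10: R B0 → L0 miss wb→B3 [-]
11: R B5 → L2 hit [-]
12: R B0 → L0 hit [-]
13: W B3 → L0 miss [D]
14: W B0 → L0 miss wb→B3 [D]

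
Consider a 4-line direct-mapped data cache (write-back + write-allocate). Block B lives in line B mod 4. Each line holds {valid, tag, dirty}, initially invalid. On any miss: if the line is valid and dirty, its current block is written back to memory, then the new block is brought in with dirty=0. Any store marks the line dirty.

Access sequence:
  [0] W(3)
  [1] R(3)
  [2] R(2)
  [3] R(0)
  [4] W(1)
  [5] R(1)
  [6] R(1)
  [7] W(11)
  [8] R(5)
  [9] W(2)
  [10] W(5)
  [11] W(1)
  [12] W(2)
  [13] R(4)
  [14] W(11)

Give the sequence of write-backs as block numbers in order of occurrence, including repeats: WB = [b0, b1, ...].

WB = [3, 1, 5]

0: W B3 -> L3 miss  d=D]
1: R B3 -> L3 hit  d=D]
2: R B2 -> L2 miss  d=-]
3: R B0 -> L0 miss  d=-]
4: W B1 -> L1 miss  d=D]
5: R B1 -> L1 hit  d=D]
6: R B1 -> L1 hit  d=D]
7: W B11 -> L3 miss wb->B3  d=D]
8: R B5 -> L1 miss wb->B1  d=-]
9: W B2 -> L2 hit  d=D]
10: W B5 -> L1 hit  d=D]
11: W B1 -> L1 miss wb->B5  d=D]
12: W B2 -> L2 hit  d=D]
13: R B4 -> L0 miss  d=-]
14: W B11 -> L3 hit  d=D]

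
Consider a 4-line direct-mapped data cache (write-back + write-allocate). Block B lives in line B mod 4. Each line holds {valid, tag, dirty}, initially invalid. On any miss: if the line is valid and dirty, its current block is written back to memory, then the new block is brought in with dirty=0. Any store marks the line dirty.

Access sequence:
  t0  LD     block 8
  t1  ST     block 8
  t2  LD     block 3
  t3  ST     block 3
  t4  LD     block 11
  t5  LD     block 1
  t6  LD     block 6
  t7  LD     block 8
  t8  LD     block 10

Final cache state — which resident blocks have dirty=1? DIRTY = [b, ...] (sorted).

  0 | R B8 → L0 miss [-]
  1 | W B8 → L0 hit [D]
  2 | R B3 → L3 miss [-]
  3 | W B3 → L3 hit [D]
  4 | R B11 → L3 miss wb→B3 [-]
  5 | R B1 → L1 miss [-]
  6 | R B6 → L2 miss [-]
  7 | R B8 → L0 hit [D]
  8 | R B10 → L2 miss [-]

DIRTY = [8]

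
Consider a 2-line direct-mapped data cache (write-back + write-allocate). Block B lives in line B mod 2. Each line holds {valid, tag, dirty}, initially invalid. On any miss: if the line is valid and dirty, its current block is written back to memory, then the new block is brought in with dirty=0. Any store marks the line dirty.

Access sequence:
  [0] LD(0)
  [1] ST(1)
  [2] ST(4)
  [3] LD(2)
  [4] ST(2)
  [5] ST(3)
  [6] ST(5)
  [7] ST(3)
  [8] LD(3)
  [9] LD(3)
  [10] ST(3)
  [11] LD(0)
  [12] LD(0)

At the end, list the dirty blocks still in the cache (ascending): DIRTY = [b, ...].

0: R B0 → L0 miss [-]
1: W B1 → L1 miss [D]
2: W B4 → L0 miss [D]
3: R B2 → L0 miss wb→B4 [-]
4: W B2 → L0 hit [D]
5: W B3 → L1 miss wb→B1 [D]
6: W B5 → L1 miss wb→B3 [D]
7: W B3 → L1 miss wb→B5 [D]
8: R B3 → L1 hit [D]
9: R B3 → L1 hit [D]
10: W B3 → L1 hit [D]
11: R B0 → L0 miss wb→B2 [-]
12: R B0 → L0 hit [-]

DIRTY = [3]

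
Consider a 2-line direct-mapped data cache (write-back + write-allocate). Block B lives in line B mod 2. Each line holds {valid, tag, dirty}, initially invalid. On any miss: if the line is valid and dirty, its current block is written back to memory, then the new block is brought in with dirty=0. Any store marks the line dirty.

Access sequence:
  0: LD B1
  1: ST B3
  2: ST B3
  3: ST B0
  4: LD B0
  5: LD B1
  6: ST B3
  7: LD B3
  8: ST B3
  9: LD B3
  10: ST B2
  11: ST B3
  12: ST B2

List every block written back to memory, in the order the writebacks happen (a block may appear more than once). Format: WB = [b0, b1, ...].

WB = [3, 0]

0: R B1 → L1 miss [-]
1: W B3 → L1 miss [D]
2: W B3 → L1 hit [D]
3: W B0 → L0 miss [D]
4: R B0 → L0 hit [D]
5: R B1 → L1 miss wb→B3 [-]
6: W B3 → L1 miss [D]
7: R B3 → L1 hit [D]
8: W B3 → L1 hit [D]
9: R B3 → L1 hit [D]
10: W B2 → L0 miss wb→B0 [D]
11: W B3 → L1 hit [D]
12: W B2 → L0 hit [D]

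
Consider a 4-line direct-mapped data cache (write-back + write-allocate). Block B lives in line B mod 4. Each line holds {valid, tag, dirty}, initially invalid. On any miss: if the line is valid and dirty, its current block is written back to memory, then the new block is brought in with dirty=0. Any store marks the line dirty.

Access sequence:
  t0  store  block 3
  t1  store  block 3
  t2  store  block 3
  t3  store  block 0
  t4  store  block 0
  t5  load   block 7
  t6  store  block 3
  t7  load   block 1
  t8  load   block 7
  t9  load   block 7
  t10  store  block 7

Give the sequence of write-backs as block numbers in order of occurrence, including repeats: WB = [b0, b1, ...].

WB = [3, 3]

0: W B3 → L3 miss [D]
1: W B3 → L3 hit [D]
2: W B3 → L3 hit [D]
3: W B0 → L0 miss [D]
4: W B0 → L0 hit [D]
5: R B7 → L3 miss wb→B3 [-]
6: W B3 → L3 miss [D]
7: R B1 → L1 miss [-]
8: R B7 → L3 miss wb→B3 [-]
9: R B7 → L3 hit [-]
10: W B7 → L3 hit [D]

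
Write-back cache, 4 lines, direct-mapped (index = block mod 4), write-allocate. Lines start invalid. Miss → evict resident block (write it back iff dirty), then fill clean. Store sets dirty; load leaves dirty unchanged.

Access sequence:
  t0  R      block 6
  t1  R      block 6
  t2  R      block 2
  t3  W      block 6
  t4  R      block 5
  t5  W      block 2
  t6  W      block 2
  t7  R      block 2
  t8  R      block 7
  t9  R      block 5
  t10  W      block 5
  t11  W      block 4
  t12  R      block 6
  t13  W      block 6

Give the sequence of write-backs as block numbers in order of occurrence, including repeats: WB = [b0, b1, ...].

WB = [6, 2]

  0 | R B6 → L2 miss [-]
  1 | R B6 → L2 hit [-]
  2 | R B2 → L2 miss [-]
  3 | W B6 → L2 miss [D]
  4 | R B5 → L1 miss [-]
  5 | W B2 → L2 miss wb→B6 [D]
  6 | W B2 → L2 hit [D]
  7 | R B2 → L2 hit [D]
  8 | R B7 → L3 miss [-]
  9 | R B5 → L1 hit [-]
  10 | W B5 → L1 hit [D]
  11 | W B4 → L0 miss [D]
  12 | R B6 → L2 miss wb→B2 [-]
  13 | W B6 → L2 hit [D]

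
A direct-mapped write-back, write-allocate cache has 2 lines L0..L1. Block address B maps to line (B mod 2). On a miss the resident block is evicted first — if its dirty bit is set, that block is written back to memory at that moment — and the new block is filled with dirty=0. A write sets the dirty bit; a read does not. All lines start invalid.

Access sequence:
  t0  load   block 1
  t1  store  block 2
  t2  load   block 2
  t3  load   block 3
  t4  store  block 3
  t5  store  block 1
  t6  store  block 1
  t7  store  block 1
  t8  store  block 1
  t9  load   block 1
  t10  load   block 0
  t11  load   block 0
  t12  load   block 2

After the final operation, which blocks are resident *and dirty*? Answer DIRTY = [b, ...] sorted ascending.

DIRTY = [1]

0: R B1 → L1 miss [-]
1: W B2 → L0 miss [D]
2: R B2 → L0 hit [D]
3: R B3 → L1 miss [-]
4: W B3 → L1 hit [D]
5: W B1 → L1 miss wb→B3 [D]
6: W B1 → L1 hit [D]
7: W B1 → L1 hit [D]
8: W B1 → L1 hit [D]
9: R B1 → L1 hit [D]
10: R B0 → L0 miss wb→B2 [-]
11: R B0 → L0 hit [-]
12: R B2 → L0 miss [-]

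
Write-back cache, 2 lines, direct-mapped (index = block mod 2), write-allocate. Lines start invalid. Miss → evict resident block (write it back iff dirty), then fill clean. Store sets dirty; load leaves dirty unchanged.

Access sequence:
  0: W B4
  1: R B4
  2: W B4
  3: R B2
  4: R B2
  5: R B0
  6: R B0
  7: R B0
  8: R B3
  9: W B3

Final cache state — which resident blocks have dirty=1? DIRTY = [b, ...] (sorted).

DIRTY = [3]

  0 | W B4 → L0 miss [D]
  1 | R B4 → L0 hit [D]
  2 | W B4 → L0 hit [D]
  3 | R B2 → L0 miss wb→B4 [-]
  4 | R B2 → L0 hit [-]
  5 | R B0 → L0 miss [-]
  6 | R B0 → L0 hit [-]
  7 | R B0 → L0 hit [-]
  8 | R B3 → L1 miss [-]
  9 | W B3 → L1 hit [D]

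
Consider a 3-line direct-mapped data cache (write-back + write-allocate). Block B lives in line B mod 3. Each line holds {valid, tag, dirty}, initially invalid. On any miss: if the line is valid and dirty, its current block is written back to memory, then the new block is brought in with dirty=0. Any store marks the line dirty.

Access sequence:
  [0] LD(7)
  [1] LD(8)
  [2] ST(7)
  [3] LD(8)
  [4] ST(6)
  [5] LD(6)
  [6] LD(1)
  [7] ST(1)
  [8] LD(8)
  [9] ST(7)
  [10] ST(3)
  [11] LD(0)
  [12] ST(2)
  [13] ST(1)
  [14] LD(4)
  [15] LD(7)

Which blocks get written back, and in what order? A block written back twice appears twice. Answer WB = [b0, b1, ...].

0: R B7 → L1 miss [-]
1: R B8 → L2 miss [-]
2: W B7 → L1 hit [D]
3: R B8 → L2 hit [-]
4: W B6 → L0 miss [D]
5: R B6 → L0 hit [D]
6: R B1 → L1 miss wb→B7 [-]
7: W B1 → L1 hit [D]
8: R B8 → L2 hit [-]
9: W B7 → L1 miss wb→B1 [D]
10: W B3 → L0 miss wb→B6 [D]
11: R B0 → L0 miss wb→B3 [-]
12: W B2 → L2 miss [D]
13: W B1 → L1 miss wb→B7 [D]
14: R B4 → L1 miss wb→B1 [-]
15: R B7 → L1 miss [-]

WB = [7, 1, 6, 3, 7, 1]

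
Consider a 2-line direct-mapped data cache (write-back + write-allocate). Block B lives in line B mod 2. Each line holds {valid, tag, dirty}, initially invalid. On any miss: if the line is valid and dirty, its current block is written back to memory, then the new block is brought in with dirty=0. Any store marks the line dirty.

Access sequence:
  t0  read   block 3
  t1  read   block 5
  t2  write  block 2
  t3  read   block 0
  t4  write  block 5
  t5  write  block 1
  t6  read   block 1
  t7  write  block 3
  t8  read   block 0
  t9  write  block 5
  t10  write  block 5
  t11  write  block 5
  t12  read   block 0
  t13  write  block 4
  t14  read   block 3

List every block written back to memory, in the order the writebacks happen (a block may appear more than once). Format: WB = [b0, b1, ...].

0: R B3 -> L1 miss  d=-]
1: R B5 -> L1 miss  d=-]
2: W B2 -> L0 miss  d=D]
3: R B0 -> L0 miss wb->B2  d=-]
4: W B5 -> L1 hit  d=D]
5: W B1 -> L1 miss wb->B5  d=D]
6: R B1 -> L1 hit  d=D]
7: W B3 -> L1 miss wb->B1  d=D]
8: R B0 -> L0 hit  d=-]
9: W B5 -> L1 miss wb->B3  d=D]
10: W B5 -> L1 hit  d=D]
11: W B5 -> L1 hit  d=D]
12: R B0 -> L0 hit  d=-]
13: W B4 -> L0 miss  d=D]
14: R B3 -> L1 miss wb->B5  d=-]

WB = [2, 5, 1, 3, 5]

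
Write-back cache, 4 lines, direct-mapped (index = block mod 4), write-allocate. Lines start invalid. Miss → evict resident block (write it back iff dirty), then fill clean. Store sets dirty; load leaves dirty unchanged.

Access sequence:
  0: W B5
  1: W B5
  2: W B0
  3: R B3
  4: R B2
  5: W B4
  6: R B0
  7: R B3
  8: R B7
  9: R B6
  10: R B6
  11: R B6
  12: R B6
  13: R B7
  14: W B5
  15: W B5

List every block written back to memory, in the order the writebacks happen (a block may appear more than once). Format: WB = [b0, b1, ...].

WB = [0, 4]

0: W B5 -> L1 miss  d=D]
1: W B5 -> L1 hit  d=D]
2: W B0 -> L0 miss  d=D]
3: R B3 -> L3 miss  d=-]
4: R B2 -> L2 miss  d=-]
5: W B4 -> L0 miss wb->B0  d=D]
6: R B0 -> L0 miss wb->B4  d=-]
7: R B3 -> L3 hit  d=-]
8: R B7 -> L3 miss  d=-]
9: R B6 -> L2 miss  d=-]
10: R B6 -> L2 hit  d=-]
11: R B6 -> L2 hit  d=-]
12: R B6 -> L2 hit  d=-]
13: R B7 -> L3 hit  d=-]
14: W B5 -> L1 hit  d=D]
15: W B5 -> L1 hit  d=D]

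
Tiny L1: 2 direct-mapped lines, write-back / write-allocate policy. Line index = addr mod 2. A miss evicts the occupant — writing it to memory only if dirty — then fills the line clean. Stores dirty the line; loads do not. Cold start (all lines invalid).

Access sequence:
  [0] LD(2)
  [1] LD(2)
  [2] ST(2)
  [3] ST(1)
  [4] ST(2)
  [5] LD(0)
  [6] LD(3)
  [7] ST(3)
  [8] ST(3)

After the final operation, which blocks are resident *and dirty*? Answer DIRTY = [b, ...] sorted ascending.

0: R B2 → L0 miss [-]
1: R B2 → L0 hit [-]
2: W B2 → L0 hit [D]
3: W B1 → L1 miss [D]
4: W B2 → L0 hit [D]
5: R B0 → L0 miss wb→B2 [-]
6: R B3 → L1 miss wb→B1 [-]
7: W B3 → L1 hit [D]
8: W B3 → L1 hit [D]

DIRTY = [3]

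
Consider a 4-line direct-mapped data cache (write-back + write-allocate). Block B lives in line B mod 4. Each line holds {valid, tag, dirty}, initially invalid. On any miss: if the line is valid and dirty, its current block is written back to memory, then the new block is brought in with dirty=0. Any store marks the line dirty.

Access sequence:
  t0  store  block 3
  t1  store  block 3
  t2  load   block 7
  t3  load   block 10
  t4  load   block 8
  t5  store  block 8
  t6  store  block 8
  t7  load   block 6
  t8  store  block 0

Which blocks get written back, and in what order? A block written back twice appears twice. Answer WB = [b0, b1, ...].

WB = [3, 8]

  0 | W B3 → L3 miss [D]
  1 | W B3 → L3 hit [D]
  2 | R B7 → L3 miss wb→B3 [-]
  3 | R B10 → L2 miss [-]
  4 | R B8 → L0 miss [-]
  5 | W B8 → L0 hit [D]
  6 | W B8 → L0 hit [D]
  7 | R B6 → L2 miss [-]
  8 | W B0 → L0 miss wb→B8 [D]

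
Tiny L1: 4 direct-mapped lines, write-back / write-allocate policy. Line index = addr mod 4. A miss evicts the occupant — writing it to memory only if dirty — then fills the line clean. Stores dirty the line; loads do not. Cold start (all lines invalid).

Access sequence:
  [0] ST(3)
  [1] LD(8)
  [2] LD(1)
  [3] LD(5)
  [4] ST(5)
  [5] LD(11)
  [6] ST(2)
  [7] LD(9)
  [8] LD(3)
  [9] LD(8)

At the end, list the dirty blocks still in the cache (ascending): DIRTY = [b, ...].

0: W B3 -> L3 miss  d=D]
1: R B8 -> L0 miss  d=-]
2: R B1 -> L1 miss  d=-]
3: R B5 -> L1 miss  d=-]
4: W B5 -> L1 hit  d=D]
5: R B11 -> L3 miss wb->B3  d=-]
6: W B2 -> L2 miss  d=D]
7: R B9 -> L1 miss wb->B5  d=-]
8: R B3 -> L3 miss  d=-]
9: R B8 -> L0 hit  d=-]

DIRTY = [2]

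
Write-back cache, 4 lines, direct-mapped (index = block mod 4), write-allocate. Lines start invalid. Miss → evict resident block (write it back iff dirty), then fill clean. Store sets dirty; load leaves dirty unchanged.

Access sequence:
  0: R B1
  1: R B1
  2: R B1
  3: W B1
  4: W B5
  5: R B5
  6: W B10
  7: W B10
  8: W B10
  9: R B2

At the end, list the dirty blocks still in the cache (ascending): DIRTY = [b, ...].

DIRTY = [5]

0: R B1 -> L1 miss  d=-]
1: R B1 -> L1 hit  d=-]
2: R B1 -> L1 hit  d=-]
3: W B1 -> L1 hit  d=D]
4: W B5 -> L1 miss wb->B1  d=D]
5: R B5 -> L1 hit  d=D]
6: W B10 -> L2 miss  d=D]
7: W B10 -> L2 hit  d=D]
8: W B10 -> L2 hit  d=D]
9: R B2 -> L2 miss wb->B10  d=-]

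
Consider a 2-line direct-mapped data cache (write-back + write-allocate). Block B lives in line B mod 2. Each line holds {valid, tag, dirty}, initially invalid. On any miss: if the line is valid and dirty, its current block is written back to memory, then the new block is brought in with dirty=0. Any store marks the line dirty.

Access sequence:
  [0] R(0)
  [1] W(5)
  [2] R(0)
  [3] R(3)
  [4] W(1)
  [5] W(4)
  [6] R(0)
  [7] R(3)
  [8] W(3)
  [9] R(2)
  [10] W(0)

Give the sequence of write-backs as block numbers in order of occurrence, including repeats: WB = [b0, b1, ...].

WB = [5, 4, 1]

0: R B0 -> L0 miss  d=-]
1: W B5 -> L1 miss  d=D]
2: R B0 -> L0 hit  d=-]
3: R B3 -> L1 miss wb->B5  d=-]
4: W B1 -> L1 miss  d=D]
5: W B4 -> L0 miss  d=D]
6: R B0 -> L0 miss wb->B4  d=-]
7: R B3 -> L1 miss wb->B1  d=-]
8: W B3 -> L1 hit  d=D]
9: R B2 -> L0 miss  d=-]
10: W B0 -> L0 miss  d=D]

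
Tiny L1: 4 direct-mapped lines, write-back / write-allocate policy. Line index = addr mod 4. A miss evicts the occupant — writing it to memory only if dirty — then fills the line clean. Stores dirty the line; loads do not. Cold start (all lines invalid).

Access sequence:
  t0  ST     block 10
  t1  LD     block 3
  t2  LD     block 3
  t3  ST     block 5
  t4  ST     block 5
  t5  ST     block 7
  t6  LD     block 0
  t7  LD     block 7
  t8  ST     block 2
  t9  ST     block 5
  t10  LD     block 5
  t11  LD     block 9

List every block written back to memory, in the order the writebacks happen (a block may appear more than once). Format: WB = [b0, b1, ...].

WB = [10, 5]

  0 | W B10 → L2 miss [D]
  1 | R B3 → L3 miss [-]
  2 | R B3 → L3 hit [-]
  3 | W B5 → L1 miss [D]
  4 | W B5 → L1 hit [D]
  5 | W B7 → L3 miss [D]
  6 | R B0 → L0 miss [-]
  7 | R B7 → L3 hit [D]
  8 | W B2 → L2 miss wb→B10 [D]
  9 | W B5 → L1 hit [D]
  10 | R B5 → L1 hit [D]
  11 | R B9 → L1 miss wb→B5 [-]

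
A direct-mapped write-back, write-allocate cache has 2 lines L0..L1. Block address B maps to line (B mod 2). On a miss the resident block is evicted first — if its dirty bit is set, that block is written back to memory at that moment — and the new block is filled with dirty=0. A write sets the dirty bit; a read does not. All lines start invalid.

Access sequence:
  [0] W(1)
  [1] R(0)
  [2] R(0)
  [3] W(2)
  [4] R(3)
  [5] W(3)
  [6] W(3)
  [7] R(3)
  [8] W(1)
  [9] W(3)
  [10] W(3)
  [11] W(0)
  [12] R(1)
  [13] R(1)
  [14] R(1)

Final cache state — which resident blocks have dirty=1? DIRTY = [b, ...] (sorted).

0: W B1 -> L1 miss  d=D]
1: R B0 -> L0 miss  d=-]
2: R B0 -> L0 hit  d=-]
3: W B2 -> L0 miss  d=D]
4: R B3 -> L1 miss wb->B1  d=-]
5: W B3 -> L1 hit  d=D]
6: W B3 -> L1 hit  d=D]
7: R B3 -> L1 hit  d=D]
8: W B1 -> L1 miss wb->B3  d=D]
9: W B3 -> L1 miss wb->B1  d=D]
10: W B3 -> L1 hit  d=D]
11: W B0 -> L0 miss wb->B2  d=D]
12: R B1 -> L1 miss wb->B3  d=-]
13: R B1 -> L1 hit  d=-]
14: R B1 -> L1 hit  d=-]

DIRTY = [0]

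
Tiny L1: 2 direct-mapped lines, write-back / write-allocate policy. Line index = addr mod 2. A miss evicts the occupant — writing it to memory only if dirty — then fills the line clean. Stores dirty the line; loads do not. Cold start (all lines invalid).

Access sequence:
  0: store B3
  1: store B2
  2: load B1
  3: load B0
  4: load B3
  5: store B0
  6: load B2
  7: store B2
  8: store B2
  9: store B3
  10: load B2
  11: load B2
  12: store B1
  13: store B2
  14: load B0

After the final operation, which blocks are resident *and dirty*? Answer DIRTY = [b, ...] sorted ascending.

DIRTY = [1]

0: W B3 -> L1 miss  d=D]
1: W B2 -> L0 miss  d=D]
2: R B1 -> L1 miss wb->B3  d=-]
3: R B0 -> L0 miss wb->B2  d=-]
4: R B3 -> L1 miss  d=-]
5: W B0 -> L0 hit  d=D]
6: R B2 -> L0 miss wb->B0  d=-]
7: W B2 -> L0 hit  d=D]
8: W B2 -> L0 hit  d=D]
9: W B3 -> L1 hit  d=D]
10: R B2 -> L0 hit  d=D]
11: R B2 -> L0 hit  d=D]
12: W B1 -> L1 miss wb->B3  d=D]
13: W B2 -> L0 hit  d=D]
14: R B0 -> L0 miss wb->B2  d=-]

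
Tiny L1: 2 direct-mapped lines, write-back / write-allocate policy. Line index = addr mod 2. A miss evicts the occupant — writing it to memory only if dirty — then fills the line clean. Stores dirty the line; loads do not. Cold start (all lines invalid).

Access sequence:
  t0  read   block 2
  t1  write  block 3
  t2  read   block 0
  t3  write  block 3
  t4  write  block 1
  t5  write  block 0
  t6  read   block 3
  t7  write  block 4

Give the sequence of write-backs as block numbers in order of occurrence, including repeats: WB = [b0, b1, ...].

WB = [3, 1, 0]

0: R B2 -> L0 miss  d=-]
1: W B3 -> L1 miss  d=D]
2: R B0 -> L0 miss  d=-]
3: W B3 -> L1 hit  d=D]
4: W B1 -> L1 miss wb->B3  d=D]
5: W B0 -> L0 hit  d=D]
6: R B3 -> L1 miss wb->B1  d=-]
7: W B4 -> L0 miss wb->B0  d=D]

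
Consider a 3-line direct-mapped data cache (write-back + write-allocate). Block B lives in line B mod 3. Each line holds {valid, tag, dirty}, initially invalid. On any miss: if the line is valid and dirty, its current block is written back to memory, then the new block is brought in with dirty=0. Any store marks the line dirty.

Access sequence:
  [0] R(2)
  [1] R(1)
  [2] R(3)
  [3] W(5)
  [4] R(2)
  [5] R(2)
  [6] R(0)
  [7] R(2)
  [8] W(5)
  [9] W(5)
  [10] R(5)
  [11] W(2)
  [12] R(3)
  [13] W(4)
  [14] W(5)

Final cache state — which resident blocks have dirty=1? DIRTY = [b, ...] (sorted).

0: R B2 → L2 miss [-]
1: R B1 → L1 miss [-]
2: R B3 → L0 miss [-]
3: W B5 → L2 miss [D]
4: R B2 → L2 miss wb→B5 [-]
5: R B2 → L2 hit [-]
6: R B0 → L0 miss [-]
7: R B2 → L2 hit [-]
8: W B5 → L2 miss [D]
9: W B5 → L2 hit [D]
10: R B5 → L2 hit [D]
11: W B2 → L2 miss wb→B5 [D]
12: R B3 → L0 miss [-]
13: W B4 → L1 miss [D]
14: W B5 → L2 miss wb→B2 [D]

DIRTY = [4, 5]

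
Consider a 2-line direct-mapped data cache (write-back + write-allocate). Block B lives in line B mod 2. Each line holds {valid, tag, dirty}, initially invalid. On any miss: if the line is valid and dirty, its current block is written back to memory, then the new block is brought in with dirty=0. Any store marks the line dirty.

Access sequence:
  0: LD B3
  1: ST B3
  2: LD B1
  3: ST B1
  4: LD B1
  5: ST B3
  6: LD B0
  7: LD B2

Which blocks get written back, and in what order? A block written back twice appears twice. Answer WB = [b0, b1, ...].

0: R B3 → L1 miss [-]
1: W B3 → L1 hit [D]
2: R B1 → L1 miss wb→B3 [-]
3: W B1 → L1 hit [D]
4: R B1 → L1 hit [D]
5: W B3 → L1 miss wb→B1 [D]
6: R B0 → L0 miss [-]
7: R B2 → L0 miss [-]

WB = [3, 1]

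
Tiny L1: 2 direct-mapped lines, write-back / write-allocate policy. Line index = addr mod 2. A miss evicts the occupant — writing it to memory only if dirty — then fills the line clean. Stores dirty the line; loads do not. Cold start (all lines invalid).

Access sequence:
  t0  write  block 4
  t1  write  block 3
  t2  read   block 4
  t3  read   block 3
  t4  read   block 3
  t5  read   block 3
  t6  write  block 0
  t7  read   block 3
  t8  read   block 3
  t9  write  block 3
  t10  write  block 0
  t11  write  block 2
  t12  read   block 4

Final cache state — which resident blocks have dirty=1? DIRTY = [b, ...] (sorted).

0: W B4 -> L0 miss  d=D]
1: W B3 -> L1 miss  d=D]
2: R B4 -> L0 hit  d=D]
3: R B3 -> L1 hit  d=D]
4: R B3 -> L1 hit  d=D]
5: R B3 -> L1 hit  d=D]
6: W B0 -> L0 miss wb->B4  d=D]
7: R B3 -> L1 hit  d=D]
8: R B3 -> L1 hit  d=D]
9: W B3 -> L1 hit  d=D]
10: W B0 -> L0 hit  d=D]
11: W B2 -> L0 miss wb->B0  d=D]
12: R B4 -> L0 miss wb->B2  d=-]

DIRTY = [3]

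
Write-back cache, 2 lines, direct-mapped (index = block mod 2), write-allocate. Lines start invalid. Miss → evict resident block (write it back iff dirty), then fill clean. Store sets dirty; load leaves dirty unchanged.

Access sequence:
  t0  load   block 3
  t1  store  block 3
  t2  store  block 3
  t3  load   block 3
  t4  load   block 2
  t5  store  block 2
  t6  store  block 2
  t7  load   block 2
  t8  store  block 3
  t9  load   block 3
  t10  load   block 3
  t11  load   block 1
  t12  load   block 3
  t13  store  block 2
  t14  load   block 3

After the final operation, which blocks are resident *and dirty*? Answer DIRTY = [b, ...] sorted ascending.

DIRTY = [2]

0: R B3 -> L1 miss  d=-]
1: W B3 -> L1 hit  d=D]
2: W B3 -> L1 hit  d=D]
3: R B3 -> L1 hit  d=D]
4: R B2 -> L0 miss  d=-]
5: W B2 -> L0 hit  d=D]
6: W B2 -> L0 hit  d=D]
7: R B2 -> L0 hit  d=D]
8: W B3 -> L1 hit  d=D]
9: R B3 -> L1 hit  d=D]
10: R B3 -> L1 hit  d=D]
11: R B1 -> L1 miss wb->B3  d=-]
12: R B3 -> L1 miss  d=-]
13: W B2 -> L0 hit  d=D]
14: R B3 -> L1 hit  d=-]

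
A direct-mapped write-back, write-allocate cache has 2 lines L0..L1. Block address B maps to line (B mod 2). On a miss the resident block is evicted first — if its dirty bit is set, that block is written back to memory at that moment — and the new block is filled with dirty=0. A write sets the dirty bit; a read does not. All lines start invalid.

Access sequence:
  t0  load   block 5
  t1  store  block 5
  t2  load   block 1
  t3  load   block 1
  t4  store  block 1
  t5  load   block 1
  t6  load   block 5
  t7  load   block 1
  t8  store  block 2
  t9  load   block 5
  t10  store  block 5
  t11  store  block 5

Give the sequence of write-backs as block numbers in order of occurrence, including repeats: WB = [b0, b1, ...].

0: R B5 → L1 miss [-]
1: W B5 → L1 hit [D]
2: R B1 → L1 miss wb→B5 [-]
3: R B1 → L1 hit [-]
4: W B1 → L1 hit [D]
5: R B1 → L1 hit [D]
6: R B5 → L1 miss wb→B1 [-]
7: R B1 → L1 miss [-]
8: W B2 → L0 miss [D]
9: R B5 → L1 miss [-]
10: W B5 → L1 hit [D]
11: W B5 → L1 hit [D]

WB = [5, 1]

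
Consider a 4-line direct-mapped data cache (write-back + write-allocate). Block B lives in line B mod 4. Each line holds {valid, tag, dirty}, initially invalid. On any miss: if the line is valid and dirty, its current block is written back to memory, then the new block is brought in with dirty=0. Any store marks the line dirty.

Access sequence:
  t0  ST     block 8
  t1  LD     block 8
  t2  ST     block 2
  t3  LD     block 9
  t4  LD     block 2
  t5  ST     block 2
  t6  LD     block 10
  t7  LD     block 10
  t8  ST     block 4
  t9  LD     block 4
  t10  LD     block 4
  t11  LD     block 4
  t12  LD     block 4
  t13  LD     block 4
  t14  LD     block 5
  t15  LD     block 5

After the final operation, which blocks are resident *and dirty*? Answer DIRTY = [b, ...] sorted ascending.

DIRTY = [4]

0: W B8 -> L0 miss  d=D]
1: R B8 -> L0 hit  d=D]
2: W B2 -> L2 miss  d=D]
3: R B9 -> L1 miss  d=-]
4: R B2 -> L2 hit  d=D]
5: W B2 -> L2 hit  d=D]
6: R B10 -> L2 miss wb->B2  d=-]
7: R B10 -> L2 hit  d=-]
8: W B4 -> L0 miss wb->B8  d=D]
9: R B4 -> L0 hit  d=D]
10: R B4 -> L0 hit  d=D]
11: R B4 -> L0 hit  d=D]
12: R B4 -> L0 hit  d=D]
13: R B4 -> L0 hit  d=D]
14: R B5 -> L1 miss  d=-]
15: R B5 -> L1 hit  d=-]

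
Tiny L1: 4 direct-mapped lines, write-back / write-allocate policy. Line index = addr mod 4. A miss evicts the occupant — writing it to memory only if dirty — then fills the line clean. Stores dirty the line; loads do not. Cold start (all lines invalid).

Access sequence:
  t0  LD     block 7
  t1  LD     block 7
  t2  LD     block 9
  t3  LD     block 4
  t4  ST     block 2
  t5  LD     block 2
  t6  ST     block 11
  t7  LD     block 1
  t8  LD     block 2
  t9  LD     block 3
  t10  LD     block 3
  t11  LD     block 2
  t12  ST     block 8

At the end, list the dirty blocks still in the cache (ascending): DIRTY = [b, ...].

0: R B7 → L3 miss [-]
1: R B7 → L3 hit [-]
2: R B9 → L1 miss [-]
3: R B4 → L0 miss [-]
4: W B2 → L2 miss [D]
5: R B2 → L2 hit [D]
6: W B11 → L3 miss [D]
7: R B1 → L1 miss [-]
8: R B2 → L2 hit [D]
9: R B3 → L3 miss wb→B11 [-]
10: R B3 → L3 hit [-]
11: R B2 → L2 hit [D]
12: W B8 → L0 miss [D]

DIRTY = [2, 8]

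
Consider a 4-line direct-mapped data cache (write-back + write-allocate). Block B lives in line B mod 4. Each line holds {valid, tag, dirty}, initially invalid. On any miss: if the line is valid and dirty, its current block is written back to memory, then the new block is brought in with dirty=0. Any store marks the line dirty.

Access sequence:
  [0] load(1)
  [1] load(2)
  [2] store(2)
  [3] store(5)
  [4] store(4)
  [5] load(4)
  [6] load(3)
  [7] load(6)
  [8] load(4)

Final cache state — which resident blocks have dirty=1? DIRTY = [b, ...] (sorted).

0: R B1 -> L1 miss  d=-]
1: R B2 -> L2 miss  d=-]
2: W B2 -> L2 hit  d=D]
3: W B5 -> L1 miss  d=D]
4: W B4 -> L0 miss  d=D]
5: R B4 -> L0 hit  d=D]
6: R B3 -> L3 miss  d=-]
7: R B6 -> L2 miss wb->B2  d=-]
8: R B4 -> L0 hit  d=D]

DIRTY = [4, 5]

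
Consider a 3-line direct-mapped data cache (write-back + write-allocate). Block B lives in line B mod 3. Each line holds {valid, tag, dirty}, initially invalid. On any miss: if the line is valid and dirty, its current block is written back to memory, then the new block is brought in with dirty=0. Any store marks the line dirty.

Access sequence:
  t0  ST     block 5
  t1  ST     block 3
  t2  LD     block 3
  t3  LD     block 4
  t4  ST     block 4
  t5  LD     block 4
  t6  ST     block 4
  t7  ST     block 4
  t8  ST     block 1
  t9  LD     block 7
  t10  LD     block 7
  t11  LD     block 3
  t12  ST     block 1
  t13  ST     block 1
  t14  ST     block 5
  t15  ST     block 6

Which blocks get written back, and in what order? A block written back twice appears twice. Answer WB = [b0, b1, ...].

WB = [4, 1, 3]

  0 | W B5 → L2 miss [D]
  1 | W B3 → L0 miss [D]
  2 | R B3 → L0 hit [D]
  3 | R B4 → L1 miss [-]
  4 | W B4 → L1 hit [D]
  5 | R B4 → L1 hit [D]
  6 | W B4 → L1 hit [D]
  7 | W B4 → L1 hit [D]
  8 | W B1 → L1 miss wb→B4 [D]
  9 | R B7 → L1 miss wb→B1 [-]
  10 | R B7 → L1 hit [-]
  11 | R B3 → L0 hit [D]
  12 | W B1 → L1 miss [D]
  13 | W B1 → L1 hit [D]
  14 | W B5 → L2 hit [D]
  15 | W B6 → L0 miss wb→B3 [D]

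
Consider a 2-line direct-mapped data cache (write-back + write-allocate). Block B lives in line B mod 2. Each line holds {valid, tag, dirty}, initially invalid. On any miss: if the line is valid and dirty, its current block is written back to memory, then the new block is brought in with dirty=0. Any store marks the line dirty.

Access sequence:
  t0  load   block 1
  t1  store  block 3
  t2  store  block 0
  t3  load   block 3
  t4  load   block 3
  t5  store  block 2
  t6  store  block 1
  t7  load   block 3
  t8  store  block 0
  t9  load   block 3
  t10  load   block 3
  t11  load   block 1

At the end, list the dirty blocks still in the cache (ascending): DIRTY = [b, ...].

0: R B1 -> L1 miss  d=-]
1: W B3 -> L1 miss  d=D]
2: W B0 -> L0 miss  d=D]
3: R B3 -> L1 hit  d=D]
4: R B3 -> L1 hit  d=D]
5: W B2 -> L0 miss wb->B0  d=D]
6: W B1 -> L1 miss wb->B3  d=D]
7: R B3 -> L1 miss wb->B1  d=-]
8: W B0 -> L0 miss wb->B2  d=D]
9: R B3 -> L1 hit  d=-]
10: R B3 -> L1 hit  d=-]
11: R B1 -> L1 miss  d=-]

DIRTY = [0]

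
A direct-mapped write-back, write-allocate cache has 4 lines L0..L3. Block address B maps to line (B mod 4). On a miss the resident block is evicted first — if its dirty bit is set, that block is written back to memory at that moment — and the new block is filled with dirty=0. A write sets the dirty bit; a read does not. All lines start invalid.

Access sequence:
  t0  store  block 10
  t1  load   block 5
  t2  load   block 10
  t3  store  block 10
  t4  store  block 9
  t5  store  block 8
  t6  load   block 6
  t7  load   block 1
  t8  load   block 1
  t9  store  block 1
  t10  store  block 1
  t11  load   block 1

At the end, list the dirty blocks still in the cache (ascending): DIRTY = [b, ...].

0: W B10 → L2 miss [D]
1: R B5 → L1 miss [-]
2: R B10 → L2 hit [D]
3: W B10 → L2 hit [D]
4: W B9 → L1 miss [D]
5: W B8 → L0 miss [D]
6: R B6 → L2 miss wb→B10 [-]
7: R B1 → L1 miss wb→B9 [-]
8: R B1 → L1 hit [-]
9: W B1 → L1 hit [D]
10: W B1 → L1 hit [D]
11: R B1 → L1 hit [D]

DIRTY = [1, 8]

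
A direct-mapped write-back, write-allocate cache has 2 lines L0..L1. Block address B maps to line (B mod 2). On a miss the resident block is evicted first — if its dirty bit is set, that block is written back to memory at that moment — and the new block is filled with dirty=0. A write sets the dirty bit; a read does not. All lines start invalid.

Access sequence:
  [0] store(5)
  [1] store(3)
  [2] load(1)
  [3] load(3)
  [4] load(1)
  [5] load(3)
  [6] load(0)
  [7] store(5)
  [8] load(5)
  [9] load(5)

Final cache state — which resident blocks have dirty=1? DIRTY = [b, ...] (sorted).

DIRTY = [5]

0: W B5 → L1 miss [D]
1: W B3 → L1 miss wb→B5 [D]
2: R B1 → L1 miss wb→B3 [-]
3: R B3 → L1 miss [-]
4: R B1 → L1 miss [-]
5: R B3 → L1 miss [-]
6: R B0 → L0 miss [-]
7: W B5 → L1 miss [D]
8: R B5 → L1 hit [D]
9: R B5 → L1 hit [D]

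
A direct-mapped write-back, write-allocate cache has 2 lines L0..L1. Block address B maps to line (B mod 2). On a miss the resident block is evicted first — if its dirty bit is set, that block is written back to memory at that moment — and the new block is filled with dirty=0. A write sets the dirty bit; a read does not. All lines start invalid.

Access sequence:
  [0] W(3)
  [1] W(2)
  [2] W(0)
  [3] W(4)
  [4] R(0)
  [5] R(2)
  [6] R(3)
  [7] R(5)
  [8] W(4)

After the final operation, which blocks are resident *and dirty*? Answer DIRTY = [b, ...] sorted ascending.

0: W B3 -> L1 miss  d=D]
1: W B2 -> L0 miss  d=D]
2: W B0 -> L0 miss wb->B2  d=D]
3: W B4 -> L0 miss wb->B0  d=D]
4: R B0 -> L0 miss wb->B4  d=-]
5: R B2 -> L0 miss  d=-]
6: R B3 -> L1 hit  d=D]
7: R B5 -> L1 miss wb->B3  d=-]
8: W B4 -> L0 miss  d=D]

DIRTY = [4]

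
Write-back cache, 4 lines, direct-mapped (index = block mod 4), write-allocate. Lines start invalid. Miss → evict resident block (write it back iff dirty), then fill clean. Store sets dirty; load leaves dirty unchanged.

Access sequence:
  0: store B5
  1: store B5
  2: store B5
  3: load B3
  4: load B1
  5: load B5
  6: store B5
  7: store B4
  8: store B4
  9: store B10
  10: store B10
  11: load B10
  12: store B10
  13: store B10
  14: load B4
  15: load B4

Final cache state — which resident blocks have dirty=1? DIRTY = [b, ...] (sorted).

DIRTY = [4, 5, 10]

0: W B5 → L1 miss [D]
1: W B5 → L1 hit [D]
2: W B5 → L1 hit [D]
3: R B3 → L3 miss [-]
4: R B1 → L1 miss wb→B5 [-]
5: R B5 → L1 miss [-]
6: W B5 → L1 hit [D]
7: W B4 → L0 miss [D]
8: W B4 → L0 hit [D]
9: W B10 → L2 miss [D]
10: W B10 → L2 hit [D]
11: R B10 → L2 hit [D]
12: W B10 → L2 hit [D]
13: W B10 → L2 hit [D]
14: R B4 → L0 hit [D]
15: R B4 → L0 hit [D]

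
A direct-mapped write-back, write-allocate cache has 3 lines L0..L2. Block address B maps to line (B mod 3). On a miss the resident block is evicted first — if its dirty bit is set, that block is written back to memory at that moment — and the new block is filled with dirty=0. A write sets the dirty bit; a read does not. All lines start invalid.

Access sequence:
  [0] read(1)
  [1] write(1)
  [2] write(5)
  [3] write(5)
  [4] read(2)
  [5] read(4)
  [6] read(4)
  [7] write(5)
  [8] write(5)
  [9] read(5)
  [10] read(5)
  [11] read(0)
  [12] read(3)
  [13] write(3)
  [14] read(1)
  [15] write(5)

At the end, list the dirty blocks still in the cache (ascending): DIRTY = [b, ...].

0: R B1 -> L1 miss  d=-]
1: W B1 -> L1 hit  d=D]
2: W B5 -> L2 miss  d=D]
3: W B5 -> L2 hit  d=D]
4: R B2 -> L2 miss wb->B5  d=-]
5: R B4 -> L1 miss wb->B1  d=-]
6: R B4 -> L1 hit  d=-]
7: W B5 -> L2 miss  d=D]
8: W B5 -> L2 hit  d=D]
9: R B5 -> L2 hit  d=D]
10: R B5 -> L2 hit  d=D]
11: R B0 -> L0 miss  d=-]
12: R B3 -> L0 miss  d=-]
13: W B3 -> L0 hit  d=D]
14: R B1 -> L1 miss  d=-]
15: W B5 -> L2 hit  d=D]

DIRTY = [3, 5]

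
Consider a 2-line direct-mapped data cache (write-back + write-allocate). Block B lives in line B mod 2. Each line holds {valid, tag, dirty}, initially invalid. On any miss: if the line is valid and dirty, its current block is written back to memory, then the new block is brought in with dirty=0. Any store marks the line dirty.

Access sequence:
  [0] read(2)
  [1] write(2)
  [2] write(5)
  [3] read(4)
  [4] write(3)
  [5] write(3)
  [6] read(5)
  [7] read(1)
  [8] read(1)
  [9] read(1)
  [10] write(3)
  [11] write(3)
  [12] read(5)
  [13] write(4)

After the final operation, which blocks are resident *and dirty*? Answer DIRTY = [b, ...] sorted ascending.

0: R B2 → L0 miss [-]
1: W B2 → L0 hit [D]
2: W B5 → L1 miss [D]
3: R B4 → L0 miss wb→B2 [-]
4: W B3 → L1 miss wb→B5 [D]
5: W B3 → L1 hit [D]
6: R B5 → L1 miss wb→B3 [-]
7: R B1 → L1 miss [-]
8: R B1 → L1 hit [-]
9: R B1 → L1 hit [-]
10: W B3 → L1 miss [D]
11: W B3 → L1 hit [D]
12: R B5 → L1 miss wb→B3 [-]
13: W B4 → L0 hit [D]

DIRTY = [4]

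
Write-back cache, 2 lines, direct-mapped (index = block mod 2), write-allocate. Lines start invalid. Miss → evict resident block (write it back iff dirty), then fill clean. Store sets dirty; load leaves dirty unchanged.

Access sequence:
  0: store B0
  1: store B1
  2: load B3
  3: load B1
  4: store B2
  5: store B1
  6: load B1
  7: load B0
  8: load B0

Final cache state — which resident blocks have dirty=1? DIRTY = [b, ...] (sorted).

DIRTY = [1]

0: W B0 -> L0 miss  d=D]
1: W B1 -> L1 miss  d=D]
2: R B3 -> L1 miss wb->B1  d=-]
3: R B1 -> L1 miss  d=-]
4: W B2 -> L0 miss wb->B0  d=D]
5: W B1 -> L1 hit  d=D]
6: R B1 -> L1 hit  d=D]
7: R B0 -> L0 miss wb->B2  d=-]
8: R B0 -> L0 hit  d=-]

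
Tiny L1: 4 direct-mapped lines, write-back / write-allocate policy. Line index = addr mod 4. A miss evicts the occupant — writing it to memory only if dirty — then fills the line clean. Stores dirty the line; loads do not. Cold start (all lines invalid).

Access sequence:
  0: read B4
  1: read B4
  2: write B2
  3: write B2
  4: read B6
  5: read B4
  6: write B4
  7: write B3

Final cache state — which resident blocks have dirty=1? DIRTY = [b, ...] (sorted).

DIRTY = [3, 4]

  0 | R B4 → L0 miss [-]
  1 | R B4 → L0 hit [-]
  2 | W B2 → L2 miss [D]
  3 | W B2 → L2 hit [D]
  4 | R B6 → L2 miss wb→B2 [-]
  5 | R B4 → L0 hit [-]
  6 | W B4 → L0 hit [D]
  7 | W B3 → L3 miss [D]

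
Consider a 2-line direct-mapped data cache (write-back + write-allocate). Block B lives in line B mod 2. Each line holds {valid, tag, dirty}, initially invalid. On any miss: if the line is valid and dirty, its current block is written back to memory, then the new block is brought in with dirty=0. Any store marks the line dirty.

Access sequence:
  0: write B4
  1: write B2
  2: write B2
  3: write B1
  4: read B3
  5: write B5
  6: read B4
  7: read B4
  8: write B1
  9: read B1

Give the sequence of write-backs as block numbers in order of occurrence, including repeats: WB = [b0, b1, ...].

WB = [4, 1, 2, 5]

  0 | W B4 → L0 miss [D]
  1 | W B2 → L0 miss wb→B4 [D]
  2 | W B2 → L0 hit [D]
  3 | W B1 → L1 miss [D]
  4 | R B3 → L1 miss wb→B1 [-]
  5 | W B5 → L1 miss [D]
  6 | R B4 → L0 miss wb→B2 [-]
  7 | R B4 → L0 hit [-]
  8 | W B1 → L1 miss wb→B5 [D]
  9 | R B1 → L1 hit [D]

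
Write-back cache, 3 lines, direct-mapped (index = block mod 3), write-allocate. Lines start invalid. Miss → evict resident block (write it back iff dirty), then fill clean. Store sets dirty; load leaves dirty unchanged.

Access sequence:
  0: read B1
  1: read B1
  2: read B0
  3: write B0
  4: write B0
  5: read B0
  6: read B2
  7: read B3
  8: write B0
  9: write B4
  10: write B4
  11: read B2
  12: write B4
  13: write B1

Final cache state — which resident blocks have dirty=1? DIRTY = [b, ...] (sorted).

0: R B1 → L1 miss [-]
1: R B1 → L1 hit [-]
2: R B0 → L0 miss [-]
3: W B0 → L0 hit [D]
4: W B0 → L0 hit [D]
5: R B0 → L0 hit [D]
6: R B2 → L2 miss [-]
7: R B3 → L0 miss wb→B0 [-]
8: W B0 → L0 miss [D]
9: W B4 → L1 miss [D]
10: W B4 → L1 hit [D]
11: R B2 → L2 hit [-]
12: W B4 → L1 hit [D]
13: W B1 → L1 miss wb→B4 [D]

DIRTY = [0, 1]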